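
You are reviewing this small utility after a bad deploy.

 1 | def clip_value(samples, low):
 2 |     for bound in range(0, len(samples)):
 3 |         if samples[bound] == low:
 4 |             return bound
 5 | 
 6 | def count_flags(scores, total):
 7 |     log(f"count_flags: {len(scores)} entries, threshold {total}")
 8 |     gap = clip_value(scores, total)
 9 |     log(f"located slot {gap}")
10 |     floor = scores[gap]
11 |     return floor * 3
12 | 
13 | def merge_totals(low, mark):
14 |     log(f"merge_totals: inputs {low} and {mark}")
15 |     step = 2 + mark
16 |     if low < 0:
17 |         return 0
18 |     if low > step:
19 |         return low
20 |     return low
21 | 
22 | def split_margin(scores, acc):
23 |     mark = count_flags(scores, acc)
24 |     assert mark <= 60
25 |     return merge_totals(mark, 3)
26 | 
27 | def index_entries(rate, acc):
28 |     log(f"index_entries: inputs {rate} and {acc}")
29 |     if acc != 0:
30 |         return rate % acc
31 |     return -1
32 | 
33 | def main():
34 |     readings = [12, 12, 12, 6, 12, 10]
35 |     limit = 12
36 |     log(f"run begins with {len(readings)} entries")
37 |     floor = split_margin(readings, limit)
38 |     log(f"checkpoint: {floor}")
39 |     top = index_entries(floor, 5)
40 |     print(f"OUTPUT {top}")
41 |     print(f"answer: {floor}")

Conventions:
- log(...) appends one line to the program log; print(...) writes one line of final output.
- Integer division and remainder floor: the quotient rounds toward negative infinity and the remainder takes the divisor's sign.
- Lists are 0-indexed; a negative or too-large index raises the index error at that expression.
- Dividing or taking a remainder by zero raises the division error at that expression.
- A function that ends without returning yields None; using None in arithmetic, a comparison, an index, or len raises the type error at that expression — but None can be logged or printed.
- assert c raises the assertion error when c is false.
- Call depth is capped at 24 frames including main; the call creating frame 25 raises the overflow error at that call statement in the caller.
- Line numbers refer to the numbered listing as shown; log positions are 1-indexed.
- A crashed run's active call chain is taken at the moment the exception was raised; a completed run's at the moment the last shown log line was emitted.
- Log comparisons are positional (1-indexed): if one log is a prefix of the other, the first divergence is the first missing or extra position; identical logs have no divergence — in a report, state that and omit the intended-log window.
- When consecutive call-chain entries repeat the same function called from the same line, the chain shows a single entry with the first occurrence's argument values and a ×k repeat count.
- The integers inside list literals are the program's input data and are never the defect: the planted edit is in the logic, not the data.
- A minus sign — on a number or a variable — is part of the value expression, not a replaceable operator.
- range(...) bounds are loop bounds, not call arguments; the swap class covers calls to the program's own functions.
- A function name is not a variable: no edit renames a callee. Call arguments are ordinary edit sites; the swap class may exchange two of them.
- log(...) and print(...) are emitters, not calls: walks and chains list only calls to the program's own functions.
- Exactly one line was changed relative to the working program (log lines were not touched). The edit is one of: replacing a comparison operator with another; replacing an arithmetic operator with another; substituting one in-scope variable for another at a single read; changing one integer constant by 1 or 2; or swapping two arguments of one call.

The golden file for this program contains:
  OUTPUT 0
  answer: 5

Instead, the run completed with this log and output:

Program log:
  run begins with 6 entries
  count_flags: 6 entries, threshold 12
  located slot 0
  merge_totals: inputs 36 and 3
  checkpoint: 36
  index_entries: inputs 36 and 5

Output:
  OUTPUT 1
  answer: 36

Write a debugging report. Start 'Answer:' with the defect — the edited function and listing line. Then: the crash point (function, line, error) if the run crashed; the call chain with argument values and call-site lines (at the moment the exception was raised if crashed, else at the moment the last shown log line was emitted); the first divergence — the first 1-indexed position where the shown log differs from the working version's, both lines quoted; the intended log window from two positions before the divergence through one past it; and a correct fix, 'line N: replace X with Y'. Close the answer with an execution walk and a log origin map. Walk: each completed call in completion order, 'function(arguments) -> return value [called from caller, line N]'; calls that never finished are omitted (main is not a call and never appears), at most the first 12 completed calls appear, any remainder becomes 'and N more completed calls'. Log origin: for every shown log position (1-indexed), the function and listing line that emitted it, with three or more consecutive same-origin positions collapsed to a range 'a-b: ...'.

Answer: the defect is in merge_totals at line 19.
Key fact: Log line 5 is where behavior first shows: 'checkpoint: 36' appears instead of 'checkpoint: 5'.
Call chain: main -> index_entries(36, 5) (called at line 39).
First divergence: position 5 — the shown line 'checkpoint: 36' should read 'checkpoint: 5'.
Intended log window:
  3: located slot 0
  4: merge_totals: inputs 36 and 3
  5: checkpoint: 5
  6: index_entries: inputs 5 and 5
Execution walk:
  clip_value([12, 12, 12, 6, 12, 10], 12) -> 0  [called from count_flags, line 8]
  count_flags([12, 12, 12, 6, 12, 10], 12) -> 36  [called from split_margin, line 23]
  merge_totals(36, 3) -> 36  [called from split_margin, line 25]
  split_margin([12, 12, 12, 6, 12, 10], 12) -> 36  [called from main, line 37]
  index_entries(36, 5) -> 1  [called from main, line 39]
Log origins:
  1: logged in main at line 36
  2: logged in count_flags at line 7
  3: logged in count_flags at line 9
  4: logged in merge_totals at line 14
  5: logged in main at line 38
  6: logged in index_entries at line 28
A correct fix: line 19: replace `low` with `step`.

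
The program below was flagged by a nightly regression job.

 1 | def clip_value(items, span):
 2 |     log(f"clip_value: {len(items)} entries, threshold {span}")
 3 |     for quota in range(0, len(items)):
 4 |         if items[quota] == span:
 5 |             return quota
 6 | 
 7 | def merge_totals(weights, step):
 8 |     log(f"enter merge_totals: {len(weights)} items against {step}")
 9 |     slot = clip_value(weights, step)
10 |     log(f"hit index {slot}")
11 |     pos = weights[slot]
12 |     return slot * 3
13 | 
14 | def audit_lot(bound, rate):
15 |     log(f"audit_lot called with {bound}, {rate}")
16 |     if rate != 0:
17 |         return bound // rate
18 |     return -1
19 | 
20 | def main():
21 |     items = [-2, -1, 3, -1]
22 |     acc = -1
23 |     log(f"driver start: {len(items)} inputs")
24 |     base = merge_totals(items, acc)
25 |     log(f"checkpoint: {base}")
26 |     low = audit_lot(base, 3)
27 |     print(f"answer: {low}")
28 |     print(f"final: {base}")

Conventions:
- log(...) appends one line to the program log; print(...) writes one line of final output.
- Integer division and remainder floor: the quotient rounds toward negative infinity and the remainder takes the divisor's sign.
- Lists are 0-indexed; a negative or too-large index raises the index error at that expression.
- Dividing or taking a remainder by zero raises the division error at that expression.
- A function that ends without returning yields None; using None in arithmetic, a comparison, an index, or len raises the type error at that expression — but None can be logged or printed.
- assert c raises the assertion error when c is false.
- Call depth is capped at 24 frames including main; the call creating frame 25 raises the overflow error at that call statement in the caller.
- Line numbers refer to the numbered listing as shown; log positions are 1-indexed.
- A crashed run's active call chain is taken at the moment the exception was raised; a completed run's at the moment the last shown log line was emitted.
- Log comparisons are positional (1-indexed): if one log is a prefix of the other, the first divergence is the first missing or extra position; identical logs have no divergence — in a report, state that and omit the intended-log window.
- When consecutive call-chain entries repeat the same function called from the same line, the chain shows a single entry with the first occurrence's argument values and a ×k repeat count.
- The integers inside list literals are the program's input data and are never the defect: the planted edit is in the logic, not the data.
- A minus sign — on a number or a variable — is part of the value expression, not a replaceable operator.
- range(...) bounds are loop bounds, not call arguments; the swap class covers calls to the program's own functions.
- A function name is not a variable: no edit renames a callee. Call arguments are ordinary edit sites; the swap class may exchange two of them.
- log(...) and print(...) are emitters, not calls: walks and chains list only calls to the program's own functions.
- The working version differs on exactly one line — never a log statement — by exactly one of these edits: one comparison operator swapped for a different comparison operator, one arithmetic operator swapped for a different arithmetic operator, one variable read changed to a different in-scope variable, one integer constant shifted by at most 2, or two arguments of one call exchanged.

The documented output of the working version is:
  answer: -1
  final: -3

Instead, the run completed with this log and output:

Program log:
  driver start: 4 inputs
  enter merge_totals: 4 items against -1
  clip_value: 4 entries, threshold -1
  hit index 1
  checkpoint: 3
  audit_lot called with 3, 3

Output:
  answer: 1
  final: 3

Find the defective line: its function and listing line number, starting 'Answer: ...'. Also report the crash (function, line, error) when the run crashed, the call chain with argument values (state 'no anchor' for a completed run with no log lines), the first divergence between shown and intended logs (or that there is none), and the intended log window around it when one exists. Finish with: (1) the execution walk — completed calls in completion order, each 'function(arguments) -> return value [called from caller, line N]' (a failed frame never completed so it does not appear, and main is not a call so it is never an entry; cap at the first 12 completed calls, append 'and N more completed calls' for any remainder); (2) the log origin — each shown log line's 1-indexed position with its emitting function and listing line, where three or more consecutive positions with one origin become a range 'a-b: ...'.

Answer: the defect is in merge_totals at line 12.
Core observation: The log first diverges at position 5: the faulty run prints 'checkpoint: 3' where the working version prints 'checkpoint: -3'.
Call chain: main -> audit_lot(3, 3) (called at line 26).
First divergence: position 5 — shown 'checkpoint: 3', intended 'checkpoint: -3'.
Intended log window:
  3: clip_value: 4 entries, threshold -1
  4: hit index 1
  5: checkpoint: -3
  6: audit_lot called with -3, 3
Execution walk:
  clip_value([-2, -1, 3, -1], -1) -> 1  [called from merge_totals, line 9]
  merge_totals([-2, -1, 3, -1], -1) -> 3  [called from main, line 24]
  audit_lot(3, 3) -> 1  [called from main, line 26]
Log origins:
  1: from main, line 23
  2: from merge_totals, line 8
  3: from clip_value, line 2
  4: from merge_totals, line 10
  5: from main, line 25
  6: from audit_lot, line 15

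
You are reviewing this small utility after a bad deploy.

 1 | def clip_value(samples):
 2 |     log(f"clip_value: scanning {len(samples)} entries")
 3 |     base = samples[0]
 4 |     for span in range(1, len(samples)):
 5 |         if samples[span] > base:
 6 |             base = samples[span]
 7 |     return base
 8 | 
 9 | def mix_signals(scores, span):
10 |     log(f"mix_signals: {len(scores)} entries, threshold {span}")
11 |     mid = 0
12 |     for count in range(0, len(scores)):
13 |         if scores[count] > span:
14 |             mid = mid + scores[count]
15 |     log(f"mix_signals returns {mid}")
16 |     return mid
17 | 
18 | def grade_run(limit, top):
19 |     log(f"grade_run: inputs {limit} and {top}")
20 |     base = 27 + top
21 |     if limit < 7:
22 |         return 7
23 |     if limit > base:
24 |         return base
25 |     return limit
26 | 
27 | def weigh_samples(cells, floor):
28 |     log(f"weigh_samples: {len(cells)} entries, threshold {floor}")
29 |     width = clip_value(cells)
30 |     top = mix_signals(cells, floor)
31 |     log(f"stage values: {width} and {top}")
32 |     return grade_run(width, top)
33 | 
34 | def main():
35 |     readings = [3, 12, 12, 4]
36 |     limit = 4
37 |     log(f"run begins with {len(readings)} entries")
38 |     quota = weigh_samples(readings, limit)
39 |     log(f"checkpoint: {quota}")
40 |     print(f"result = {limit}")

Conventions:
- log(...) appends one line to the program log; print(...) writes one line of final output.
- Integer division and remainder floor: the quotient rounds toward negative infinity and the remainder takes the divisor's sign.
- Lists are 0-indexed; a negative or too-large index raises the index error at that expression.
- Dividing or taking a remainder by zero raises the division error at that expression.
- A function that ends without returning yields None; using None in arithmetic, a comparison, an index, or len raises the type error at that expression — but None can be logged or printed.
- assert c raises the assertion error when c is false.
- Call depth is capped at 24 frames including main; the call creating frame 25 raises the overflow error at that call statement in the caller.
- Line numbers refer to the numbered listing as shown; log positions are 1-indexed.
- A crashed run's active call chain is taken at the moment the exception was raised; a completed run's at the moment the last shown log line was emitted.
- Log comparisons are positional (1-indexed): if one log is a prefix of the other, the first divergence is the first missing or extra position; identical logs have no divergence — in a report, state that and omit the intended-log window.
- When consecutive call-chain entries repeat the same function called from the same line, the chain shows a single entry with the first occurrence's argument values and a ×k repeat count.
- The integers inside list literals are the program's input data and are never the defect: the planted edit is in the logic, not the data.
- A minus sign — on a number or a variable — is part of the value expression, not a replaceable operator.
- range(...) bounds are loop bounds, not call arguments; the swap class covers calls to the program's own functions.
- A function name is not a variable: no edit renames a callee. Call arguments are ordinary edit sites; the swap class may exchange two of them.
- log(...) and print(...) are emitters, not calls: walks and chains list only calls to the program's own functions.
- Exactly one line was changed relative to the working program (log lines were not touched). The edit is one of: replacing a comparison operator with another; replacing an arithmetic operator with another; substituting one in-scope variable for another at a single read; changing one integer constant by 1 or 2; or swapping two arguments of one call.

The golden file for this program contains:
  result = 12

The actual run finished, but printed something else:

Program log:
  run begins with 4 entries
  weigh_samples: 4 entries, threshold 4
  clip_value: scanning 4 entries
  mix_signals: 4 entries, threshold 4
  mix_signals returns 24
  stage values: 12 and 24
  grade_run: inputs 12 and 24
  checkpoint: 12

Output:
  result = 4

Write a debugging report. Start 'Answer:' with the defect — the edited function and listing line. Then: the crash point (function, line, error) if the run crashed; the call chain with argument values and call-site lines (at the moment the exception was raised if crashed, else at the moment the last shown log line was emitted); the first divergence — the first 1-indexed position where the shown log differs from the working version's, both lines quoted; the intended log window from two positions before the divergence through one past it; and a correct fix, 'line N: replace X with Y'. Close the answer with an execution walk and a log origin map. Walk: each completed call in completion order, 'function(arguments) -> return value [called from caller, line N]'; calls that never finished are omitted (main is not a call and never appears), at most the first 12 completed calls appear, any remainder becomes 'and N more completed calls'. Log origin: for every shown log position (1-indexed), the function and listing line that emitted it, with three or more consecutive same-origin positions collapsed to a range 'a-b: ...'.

Answer: the defect is in main at line 40.
Core observation: Every logged value matches the working version; the printed result is what differs.
Call chain: main.
First divergence: none; the two logs match at every position.
Execution walk:
  clip_value([3, 12, 12, 4]) -> 12  [called from weigh_samples, line 29]
  mix_signals([3, 12, 12, 4], 4) -> 24  [called from weigh_samples, line 30]
  grade_run(12, 24) -> 12  [called from weigh_samples, line 32]
  weigh_samples([3, 12, 12, 4], 4) -> 12  [called from main, line 38]
Log origin:
  1: logged in main at line 37
  2: logged in weigh_samples at line 28
  3: logged in clip_value at line 2
  4: logged in mix_signals at line 10
  5: logged in mix_signals at line 15
  6: logged in weigh_samples at line 31
  7: logged in grade_run at line 19
  8: logged in main at line 39
A correct fix: line 40: replace `limit` with `quota`.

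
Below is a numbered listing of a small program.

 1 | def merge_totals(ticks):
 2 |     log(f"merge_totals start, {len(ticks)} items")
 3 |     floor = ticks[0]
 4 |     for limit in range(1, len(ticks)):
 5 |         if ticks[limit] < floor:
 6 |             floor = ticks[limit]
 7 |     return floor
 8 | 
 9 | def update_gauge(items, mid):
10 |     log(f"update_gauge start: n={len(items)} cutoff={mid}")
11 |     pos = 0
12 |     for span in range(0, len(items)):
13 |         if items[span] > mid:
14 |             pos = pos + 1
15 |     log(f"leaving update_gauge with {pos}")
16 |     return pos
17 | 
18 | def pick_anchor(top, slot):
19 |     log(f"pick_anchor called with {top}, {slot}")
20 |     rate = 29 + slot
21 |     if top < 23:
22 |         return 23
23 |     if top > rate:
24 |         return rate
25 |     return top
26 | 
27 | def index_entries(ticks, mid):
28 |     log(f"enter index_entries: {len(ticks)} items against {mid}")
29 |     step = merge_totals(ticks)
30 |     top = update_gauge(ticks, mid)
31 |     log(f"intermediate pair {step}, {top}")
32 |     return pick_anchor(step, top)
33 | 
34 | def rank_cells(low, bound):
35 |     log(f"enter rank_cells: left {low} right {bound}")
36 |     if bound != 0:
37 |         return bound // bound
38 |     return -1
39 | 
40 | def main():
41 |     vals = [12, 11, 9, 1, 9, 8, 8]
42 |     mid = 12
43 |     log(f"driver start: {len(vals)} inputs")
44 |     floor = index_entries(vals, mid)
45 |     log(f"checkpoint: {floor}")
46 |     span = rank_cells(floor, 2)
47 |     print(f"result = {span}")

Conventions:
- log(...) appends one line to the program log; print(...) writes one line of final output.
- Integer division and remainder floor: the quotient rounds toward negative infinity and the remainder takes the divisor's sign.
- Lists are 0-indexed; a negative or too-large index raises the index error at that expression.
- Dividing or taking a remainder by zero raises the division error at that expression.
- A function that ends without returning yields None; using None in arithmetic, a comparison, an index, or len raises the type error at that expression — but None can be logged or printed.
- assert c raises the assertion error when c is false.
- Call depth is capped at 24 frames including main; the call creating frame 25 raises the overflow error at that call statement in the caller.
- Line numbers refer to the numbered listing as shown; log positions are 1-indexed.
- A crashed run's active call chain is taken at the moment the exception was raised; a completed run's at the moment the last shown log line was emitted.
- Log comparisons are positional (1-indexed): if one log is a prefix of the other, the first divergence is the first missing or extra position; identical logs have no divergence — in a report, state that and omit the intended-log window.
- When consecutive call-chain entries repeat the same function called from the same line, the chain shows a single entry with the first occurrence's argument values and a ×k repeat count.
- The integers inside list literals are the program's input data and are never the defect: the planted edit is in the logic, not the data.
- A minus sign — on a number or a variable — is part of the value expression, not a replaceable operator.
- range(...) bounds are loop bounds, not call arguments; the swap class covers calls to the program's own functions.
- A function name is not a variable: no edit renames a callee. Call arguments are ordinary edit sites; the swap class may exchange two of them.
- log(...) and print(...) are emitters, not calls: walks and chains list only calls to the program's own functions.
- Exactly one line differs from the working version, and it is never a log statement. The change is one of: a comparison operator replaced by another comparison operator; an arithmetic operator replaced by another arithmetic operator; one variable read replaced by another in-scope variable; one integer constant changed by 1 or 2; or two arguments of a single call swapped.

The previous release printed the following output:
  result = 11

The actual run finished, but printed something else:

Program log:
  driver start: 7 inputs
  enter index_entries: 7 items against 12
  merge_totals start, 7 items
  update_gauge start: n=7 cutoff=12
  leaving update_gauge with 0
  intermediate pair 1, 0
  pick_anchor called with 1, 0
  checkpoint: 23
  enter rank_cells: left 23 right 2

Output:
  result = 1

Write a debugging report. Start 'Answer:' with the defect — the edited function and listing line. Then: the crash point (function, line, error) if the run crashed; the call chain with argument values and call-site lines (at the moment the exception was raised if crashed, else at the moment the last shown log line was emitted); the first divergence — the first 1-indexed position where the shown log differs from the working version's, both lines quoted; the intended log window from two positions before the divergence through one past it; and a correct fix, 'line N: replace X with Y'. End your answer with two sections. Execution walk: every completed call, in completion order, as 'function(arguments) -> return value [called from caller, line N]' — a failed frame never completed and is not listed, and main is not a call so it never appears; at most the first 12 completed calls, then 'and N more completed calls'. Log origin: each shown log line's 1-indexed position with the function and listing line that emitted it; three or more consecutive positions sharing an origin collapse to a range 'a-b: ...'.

Answer: the defect is in rank_cells at line 37.
The tell: Nothing in the log betrays the bug — only the output does.
Call chain: main -> rank_cells(23, 2) (called at line 46).
First divergence: none; the two logs match at every position.
Execution walk:
  merge_totals([12, 11, 9, 1, 9, 8, 8]) -> 1  [called from index_entries, line 29]
  update_gauge([12, 11, 9, 1, 9, 8, 8], 12) -> 0  [called from index_entries, line 30]
  pick_anchor(1, 0) -> 23  [called from index_entries, line 32]
  index_entries([12, 11, 9, 1, 9, 8, 8], 12) -> 23  [called from main, line 44]
  rank_cells(23, 2) -> 1  [called from main, line 46]
Log line origins:
  1: logged in main at line 43
  2: logged in index_entries at line 28
  3: logged in merge_totals at line 2
  4: logged in update_gauge at line 10
  5: logged in update_gauge at line 15
  6: logged in index_entries at line 31
  7: logged in pick_anchor at line 19
  8: logged in main at line 45
  9: logged in rank_cells at line 35
A correct fix: line 37: replace `bound // bound` with `low // bound`.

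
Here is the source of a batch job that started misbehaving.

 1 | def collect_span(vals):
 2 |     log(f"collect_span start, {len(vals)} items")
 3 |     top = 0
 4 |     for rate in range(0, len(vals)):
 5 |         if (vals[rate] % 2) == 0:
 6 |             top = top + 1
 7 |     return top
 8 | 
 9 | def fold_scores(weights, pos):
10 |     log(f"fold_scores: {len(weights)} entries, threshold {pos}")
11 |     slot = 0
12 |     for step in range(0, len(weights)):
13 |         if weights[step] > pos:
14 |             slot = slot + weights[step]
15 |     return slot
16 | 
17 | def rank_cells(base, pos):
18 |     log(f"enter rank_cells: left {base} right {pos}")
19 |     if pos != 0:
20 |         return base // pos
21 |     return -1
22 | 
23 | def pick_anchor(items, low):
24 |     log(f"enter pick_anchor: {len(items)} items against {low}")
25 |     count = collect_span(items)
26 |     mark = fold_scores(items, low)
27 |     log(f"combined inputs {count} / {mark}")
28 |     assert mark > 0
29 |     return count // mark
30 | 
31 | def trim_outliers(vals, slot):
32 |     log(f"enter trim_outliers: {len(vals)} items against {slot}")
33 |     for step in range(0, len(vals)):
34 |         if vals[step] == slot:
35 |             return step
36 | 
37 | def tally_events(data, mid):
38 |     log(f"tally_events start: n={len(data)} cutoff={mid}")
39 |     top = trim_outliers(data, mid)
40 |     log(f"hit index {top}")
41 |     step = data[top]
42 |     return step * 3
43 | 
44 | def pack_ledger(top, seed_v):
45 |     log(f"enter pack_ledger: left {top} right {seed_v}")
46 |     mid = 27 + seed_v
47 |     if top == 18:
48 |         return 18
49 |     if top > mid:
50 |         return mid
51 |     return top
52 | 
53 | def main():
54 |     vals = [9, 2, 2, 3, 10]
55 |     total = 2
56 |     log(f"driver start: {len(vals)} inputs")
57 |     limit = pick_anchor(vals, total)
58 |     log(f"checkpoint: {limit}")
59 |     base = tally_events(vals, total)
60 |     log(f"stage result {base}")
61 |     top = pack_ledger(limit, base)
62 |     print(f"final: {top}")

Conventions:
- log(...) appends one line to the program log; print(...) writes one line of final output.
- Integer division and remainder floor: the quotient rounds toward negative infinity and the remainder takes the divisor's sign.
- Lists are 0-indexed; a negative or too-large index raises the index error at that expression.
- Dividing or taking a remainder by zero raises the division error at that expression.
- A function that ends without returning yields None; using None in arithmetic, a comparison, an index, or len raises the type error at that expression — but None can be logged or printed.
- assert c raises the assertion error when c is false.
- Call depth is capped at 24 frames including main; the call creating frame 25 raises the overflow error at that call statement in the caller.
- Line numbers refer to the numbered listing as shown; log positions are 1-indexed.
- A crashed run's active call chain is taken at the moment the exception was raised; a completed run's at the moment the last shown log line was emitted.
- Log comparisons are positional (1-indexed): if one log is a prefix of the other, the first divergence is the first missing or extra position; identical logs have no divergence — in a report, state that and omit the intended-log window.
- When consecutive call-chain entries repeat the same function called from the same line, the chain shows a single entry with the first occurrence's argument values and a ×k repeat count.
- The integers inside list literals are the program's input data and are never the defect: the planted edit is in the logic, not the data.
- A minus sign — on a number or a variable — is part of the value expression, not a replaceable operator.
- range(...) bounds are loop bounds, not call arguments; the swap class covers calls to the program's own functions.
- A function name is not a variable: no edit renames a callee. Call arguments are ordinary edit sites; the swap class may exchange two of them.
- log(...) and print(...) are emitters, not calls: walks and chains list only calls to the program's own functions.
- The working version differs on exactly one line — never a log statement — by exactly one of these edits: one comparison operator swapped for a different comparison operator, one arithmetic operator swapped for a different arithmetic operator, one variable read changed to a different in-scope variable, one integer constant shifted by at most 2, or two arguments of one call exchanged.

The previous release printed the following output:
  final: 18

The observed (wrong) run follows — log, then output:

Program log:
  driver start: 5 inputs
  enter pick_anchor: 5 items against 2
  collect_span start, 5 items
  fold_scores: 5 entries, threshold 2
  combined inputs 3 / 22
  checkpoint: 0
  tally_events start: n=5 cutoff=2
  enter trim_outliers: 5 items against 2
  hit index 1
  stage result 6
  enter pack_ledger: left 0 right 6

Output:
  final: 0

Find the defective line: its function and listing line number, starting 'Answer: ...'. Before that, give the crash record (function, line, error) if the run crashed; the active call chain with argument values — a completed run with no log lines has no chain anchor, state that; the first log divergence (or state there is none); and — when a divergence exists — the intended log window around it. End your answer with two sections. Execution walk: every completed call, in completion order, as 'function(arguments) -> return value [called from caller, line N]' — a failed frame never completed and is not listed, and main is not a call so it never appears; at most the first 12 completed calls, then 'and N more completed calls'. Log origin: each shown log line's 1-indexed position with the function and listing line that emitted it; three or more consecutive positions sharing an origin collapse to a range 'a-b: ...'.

Answer: the defect is in pack_ledger at line 47.
Key fact: The two runs log identically and part ways only at the printed values.
Call chain: main -> pack_ledger(0, 6) (called at line 61).
First divergence: none — the logs agree in full.
Execution walk:
  collect_span([9, 2, 2, 3, 10]) -> 3  [called from pick_anchor, line 25]
  fold_scores([9, 2, 2, 3, 10], 2) -> 22  [called from pick_anchor, line 26]
  pick_anchor([9, 2, 2, 3, 10], 2) -> 0  [called from main, line 57]
  trim_outliers([9, 2, 2, 3, 10], 2) -> 1  [called from tally_events, line 39]
  tally_events([9, 2, 2, 3, 10], 2) -> 6  [called from main, line 59]
  pack_ledger(0, 6) -> 0  [called from main, line 61]
Log origin:
  1: emitted by main (line 56)
  2: emitted by pick_anchor (line 24)
  3: emitted by collect_span (line 2)
  4: emitted by fold_scores (line 10)
  5: emitted by pick_anchor (line 27)
  6: emitted by main (line 58)
  7: emitted by tally_events (line 38)
  8: emitted by trim_outliers (line 32)
  9: emitted by tally_events (line 40)
  10: emitted by main (line 60)
  11: emitted by pack_ledger (line 45)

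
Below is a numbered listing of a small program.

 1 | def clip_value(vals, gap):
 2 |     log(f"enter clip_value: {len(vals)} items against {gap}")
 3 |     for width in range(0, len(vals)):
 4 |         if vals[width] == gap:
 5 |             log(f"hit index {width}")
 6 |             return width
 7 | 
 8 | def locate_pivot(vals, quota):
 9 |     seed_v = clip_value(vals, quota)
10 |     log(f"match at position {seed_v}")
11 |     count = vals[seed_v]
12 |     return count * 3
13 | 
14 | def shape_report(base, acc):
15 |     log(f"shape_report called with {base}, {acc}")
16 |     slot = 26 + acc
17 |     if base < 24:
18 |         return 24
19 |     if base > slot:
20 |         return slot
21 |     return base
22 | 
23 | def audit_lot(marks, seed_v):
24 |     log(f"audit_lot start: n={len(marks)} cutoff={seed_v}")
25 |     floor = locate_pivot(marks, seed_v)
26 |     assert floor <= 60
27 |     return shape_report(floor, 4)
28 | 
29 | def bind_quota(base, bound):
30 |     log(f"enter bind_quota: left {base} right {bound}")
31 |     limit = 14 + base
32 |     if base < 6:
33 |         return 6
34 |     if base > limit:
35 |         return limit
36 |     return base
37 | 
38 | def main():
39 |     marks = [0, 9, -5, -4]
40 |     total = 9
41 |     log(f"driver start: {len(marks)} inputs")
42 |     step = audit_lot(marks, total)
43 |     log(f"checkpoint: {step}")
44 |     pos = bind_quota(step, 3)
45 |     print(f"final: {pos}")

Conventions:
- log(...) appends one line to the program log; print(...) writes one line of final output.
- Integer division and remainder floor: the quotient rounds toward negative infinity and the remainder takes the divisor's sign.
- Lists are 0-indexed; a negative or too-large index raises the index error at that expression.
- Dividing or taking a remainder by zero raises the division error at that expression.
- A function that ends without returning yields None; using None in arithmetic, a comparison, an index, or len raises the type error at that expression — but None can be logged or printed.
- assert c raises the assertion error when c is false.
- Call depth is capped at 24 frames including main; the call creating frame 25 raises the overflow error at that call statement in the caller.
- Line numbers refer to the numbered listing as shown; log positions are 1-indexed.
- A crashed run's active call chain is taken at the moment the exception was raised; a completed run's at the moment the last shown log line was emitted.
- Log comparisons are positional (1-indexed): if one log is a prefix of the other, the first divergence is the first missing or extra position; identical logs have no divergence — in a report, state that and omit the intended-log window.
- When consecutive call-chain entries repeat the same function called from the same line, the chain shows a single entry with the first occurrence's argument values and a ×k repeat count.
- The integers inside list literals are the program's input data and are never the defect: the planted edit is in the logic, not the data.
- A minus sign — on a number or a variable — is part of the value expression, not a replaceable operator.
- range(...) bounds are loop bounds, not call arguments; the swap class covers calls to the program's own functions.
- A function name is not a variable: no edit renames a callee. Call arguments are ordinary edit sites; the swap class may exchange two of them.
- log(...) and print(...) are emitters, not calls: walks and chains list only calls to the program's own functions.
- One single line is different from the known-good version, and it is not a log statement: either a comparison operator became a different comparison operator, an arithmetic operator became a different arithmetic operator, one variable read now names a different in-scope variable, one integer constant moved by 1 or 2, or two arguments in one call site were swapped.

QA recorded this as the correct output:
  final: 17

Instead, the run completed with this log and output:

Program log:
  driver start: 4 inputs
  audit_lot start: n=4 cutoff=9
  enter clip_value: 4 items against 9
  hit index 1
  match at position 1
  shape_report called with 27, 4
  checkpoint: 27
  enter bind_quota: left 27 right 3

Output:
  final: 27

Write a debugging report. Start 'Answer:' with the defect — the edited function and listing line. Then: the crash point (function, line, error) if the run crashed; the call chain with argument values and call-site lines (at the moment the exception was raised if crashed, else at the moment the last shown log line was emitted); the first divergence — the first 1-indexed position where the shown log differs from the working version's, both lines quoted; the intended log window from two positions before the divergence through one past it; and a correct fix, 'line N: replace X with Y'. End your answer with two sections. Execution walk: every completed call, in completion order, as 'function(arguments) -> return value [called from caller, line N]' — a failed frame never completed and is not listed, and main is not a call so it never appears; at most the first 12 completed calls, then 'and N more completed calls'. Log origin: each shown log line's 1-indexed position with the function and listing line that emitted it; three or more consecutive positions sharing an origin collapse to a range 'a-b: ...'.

Answer: the defect is in bind_quota at line 31.
The tell: Every logged value matches the working version; the printed result is what differs.
Call chain: main -> bind_quota(27, 3) (called at line 44).
First divergence: none (the log streams are identical).
Execution walk:
  clip_value([0, 9, -5, -4], 9) -> 1  [called from locate_pivot, line 9]
  locate_pivot([0, 9, -5, -4], 9) -> 27  [called from audit_lot, line 25]
  shape_report(27, 4) -> 27  [called from audit_lot, line 27]
  audit_lot([0, 9, -5, -4], 9) -> 27  [called from main, line 42]
  bind_quota(27, 3) -> 27  [called from main, line 44]
Log origin:
  1 — main, line 41
  2 — audit_lot, line 24
  3 — clip_value, line 2
  4 — clip_value, line 5
  5 — locate_pivot, line 10
  6 — shape_report, line 15
  7 — main, line 43
  8 — bind_quota, line 30
A correct fix: line 31: replace `base` with `bound`.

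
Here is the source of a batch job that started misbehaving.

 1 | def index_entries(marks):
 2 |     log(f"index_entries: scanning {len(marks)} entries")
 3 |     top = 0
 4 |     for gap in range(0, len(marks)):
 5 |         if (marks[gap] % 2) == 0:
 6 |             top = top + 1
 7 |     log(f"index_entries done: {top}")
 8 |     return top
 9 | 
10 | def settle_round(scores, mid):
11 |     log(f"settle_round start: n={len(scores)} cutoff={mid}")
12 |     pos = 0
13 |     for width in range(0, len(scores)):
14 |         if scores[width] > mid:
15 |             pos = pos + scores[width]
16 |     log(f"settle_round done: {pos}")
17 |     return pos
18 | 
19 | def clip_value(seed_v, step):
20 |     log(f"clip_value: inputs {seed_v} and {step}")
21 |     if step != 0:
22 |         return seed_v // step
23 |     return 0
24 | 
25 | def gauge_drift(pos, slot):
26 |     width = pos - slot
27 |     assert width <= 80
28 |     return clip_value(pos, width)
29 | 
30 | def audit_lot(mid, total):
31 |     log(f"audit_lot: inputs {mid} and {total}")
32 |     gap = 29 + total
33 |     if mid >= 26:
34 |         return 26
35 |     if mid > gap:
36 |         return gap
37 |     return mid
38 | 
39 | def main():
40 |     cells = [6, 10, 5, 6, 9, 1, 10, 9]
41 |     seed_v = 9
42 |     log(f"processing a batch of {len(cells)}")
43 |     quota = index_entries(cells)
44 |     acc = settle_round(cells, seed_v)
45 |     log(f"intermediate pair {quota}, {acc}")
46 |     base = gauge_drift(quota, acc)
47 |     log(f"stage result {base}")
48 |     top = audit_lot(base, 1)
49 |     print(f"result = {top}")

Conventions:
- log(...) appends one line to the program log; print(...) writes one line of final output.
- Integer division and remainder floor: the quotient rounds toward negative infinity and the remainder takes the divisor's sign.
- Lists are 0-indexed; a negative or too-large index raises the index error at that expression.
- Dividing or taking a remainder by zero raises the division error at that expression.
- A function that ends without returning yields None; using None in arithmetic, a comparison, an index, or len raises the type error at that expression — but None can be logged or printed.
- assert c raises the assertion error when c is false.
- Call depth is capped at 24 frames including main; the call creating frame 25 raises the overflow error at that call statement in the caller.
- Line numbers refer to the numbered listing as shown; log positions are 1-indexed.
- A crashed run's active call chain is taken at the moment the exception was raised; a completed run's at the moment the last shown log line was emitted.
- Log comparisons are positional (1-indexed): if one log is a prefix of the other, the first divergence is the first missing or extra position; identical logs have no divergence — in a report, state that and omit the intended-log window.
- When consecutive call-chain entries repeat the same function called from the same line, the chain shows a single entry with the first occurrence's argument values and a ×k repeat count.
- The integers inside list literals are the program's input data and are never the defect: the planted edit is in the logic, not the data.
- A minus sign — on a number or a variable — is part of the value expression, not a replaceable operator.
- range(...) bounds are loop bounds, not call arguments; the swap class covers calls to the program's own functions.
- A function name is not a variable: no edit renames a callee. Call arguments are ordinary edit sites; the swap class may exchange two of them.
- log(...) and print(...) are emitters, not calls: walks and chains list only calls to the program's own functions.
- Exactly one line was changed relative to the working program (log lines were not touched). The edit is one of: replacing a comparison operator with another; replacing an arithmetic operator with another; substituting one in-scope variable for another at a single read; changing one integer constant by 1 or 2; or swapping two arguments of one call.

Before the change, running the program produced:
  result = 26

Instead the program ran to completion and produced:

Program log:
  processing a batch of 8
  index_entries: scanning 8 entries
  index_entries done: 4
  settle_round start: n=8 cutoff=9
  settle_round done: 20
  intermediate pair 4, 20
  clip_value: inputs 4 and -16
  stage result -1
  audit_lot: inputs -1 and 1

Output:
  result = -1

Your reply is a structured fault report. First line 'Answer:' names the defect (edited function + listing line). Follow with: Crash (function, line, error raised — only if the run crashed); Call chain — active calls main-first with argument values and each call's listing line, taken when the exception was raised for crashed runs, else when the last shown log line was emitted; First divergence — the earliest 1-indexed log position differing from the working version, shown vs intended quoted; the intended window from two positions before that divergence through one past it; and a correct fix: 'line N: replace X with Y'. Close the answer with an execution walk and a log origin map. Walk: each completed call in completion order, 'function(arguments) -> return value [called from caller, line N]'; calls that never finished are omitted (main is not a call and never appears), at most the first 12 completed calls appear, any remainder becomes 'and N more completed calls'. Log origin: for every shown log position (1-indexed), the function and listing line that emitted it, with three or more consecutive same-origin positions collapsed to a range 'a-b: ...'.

Answer: the defect is in audit_lot at line 33.
The tell: The two runs log identically and part ways only at the printed values.
Call chain: main -> audit_lot(-1, 1) (called at line 48).
First divergence: none (the log streams are identical).
Execution walk:
  index_entries([6, 10, 5, 6, 9, 1, 10, 9]) -> 4  [called from main, line 43]
  settle_round([6, 10, 5, 6, 9, 1, 10, 9], 9) -> 20  [called from main, line 44]
  clip_value(4, -16) -> -1  [called from gauge_drift, line 28]
  gauge_drift(4, 20) -> -1  [called from main, line 46]
  audit_lot(-1, 1) -> -1  [called from main, line 48]
Log origin:
  1: emitted by main (line 42)
  2: emitted by index_entries (line 2)
  3: emitted by index_entries (line 7)
  4: emitted by settle_round (line 11)
  5: emitted by settle_round (line 16)
  6: emitted by main (line 45)
  7: emitted by clip_value (line 20)
  8: emitted by main (line 47)
  9: emitted by audit_lot (line 31)
A correct fix: line 33: replace `>=` with `<`.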